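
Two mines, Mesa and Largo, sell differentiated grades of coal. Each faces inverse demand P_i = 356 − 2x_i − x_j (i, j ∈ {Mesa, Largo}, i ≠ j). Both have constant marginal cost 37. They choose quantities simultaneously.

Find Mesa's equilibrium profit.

Mine Mesa's profit: π = x_{Mesa}(356 − 2x_{Mesa} − x_{Largo}) − 37x_{Mesa}.
∂π/∂x_{Mesa} = 319 − 4x_{Mesa} − x_{Largo} = 0 ⇒ x_{Mesa} = 79.75 − 0.25x_{Largo}.
Setting x_{Mesa} = x_{Largo} in the reaction function: x_{Mesa} = 79.75 − 0.25x_{Mesa}, so x_{Mesa} = 79.75 / 1.25 = 63.8.
P_{Mesa} = 356 − 2·63.8 − 63.8 = 164.6.
Profit = (164.6 − 37)·63.8 = 8140.88.

8140.88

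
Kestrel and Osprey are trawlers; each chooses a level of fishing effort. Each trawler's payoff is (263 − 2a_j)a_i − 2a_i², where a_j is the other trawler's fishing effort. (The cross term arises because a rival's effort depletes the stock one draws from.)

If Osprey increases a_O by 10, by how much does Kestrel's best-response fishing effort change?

Kestrel's payoff is (263 − 2a_O)a_K − 2a_K².
∂π/∂a_K = 263 − 2a_O − 4a_K = 0, so a_K = 65.75 − 0.5a_O.
The reaction-function slope is −0.5, so a 10-unit rise in a_O moves a_K by −0.5 × 10 = −5. Kestrel's best response falls — the actions are strategic substitutes.

-5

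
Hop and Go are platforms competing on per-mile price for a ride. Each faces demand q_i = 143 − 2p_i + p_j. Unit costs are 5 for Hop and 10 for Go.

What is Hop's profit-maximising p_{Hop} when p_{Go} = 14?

41.75

Hop's profit: π = (p_{Hop} − 5)(143 − 2p_{Hop} + p_{Go}).
∂π/∂p_{Hop} = 153 − 4p_{Hop} + p_{Go} = 0 ⇒ p_{Hop} = 38.25 + 0.25p_{Go}.
At p_{Go} = 14: p_{Hop} = 38.25 + 0.25·14 = 41.75.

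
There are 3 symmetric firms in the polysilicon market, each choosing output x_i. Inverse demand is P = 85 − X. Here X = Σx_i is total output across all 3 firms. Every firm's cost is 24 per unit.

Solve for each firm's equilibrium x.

15.25

A representative firm's profit is π_i = x_i(85 − X) − 24x_i, with X = x_i + Σ_{j≠i} x_j.
First-order condition: 61 − 2x_i − Σ_{j≠i} x_j = 0.
In a symmetric equilibrium every firm chooses the same x, so Σ_{j≠i} x_j = 2x. The condition becomes 61 − 4x = 0, giving x = 61/4 = 15.25.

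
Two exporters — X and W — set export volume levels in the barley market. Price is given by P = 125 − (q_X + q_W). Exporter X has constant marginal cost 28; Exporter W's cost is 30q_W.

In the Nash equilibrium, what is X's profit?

1089

Exporter X's profit: π = q_X(125 − (q_X + q_W)) − 28q_X.
∂π/∂q_X = 97 − 2q_X − q_W = 0, so q_X = 48.5 − 0.5q_W.
By the same steps for W: q_W = 47.5 − 0.5q_X.
Substituting the second reaction function into the first: q_X = 48.5 − 0.5(47.5 − 0.5q_X), which gives 0.75q_X = 24.75 ⇒ q_X = 33.
Then q_W = 47.5 − 0.5·33 = 31.
Price P = 125 − 64 = 61.
X's profit: (61 − 28)·33 = 1089.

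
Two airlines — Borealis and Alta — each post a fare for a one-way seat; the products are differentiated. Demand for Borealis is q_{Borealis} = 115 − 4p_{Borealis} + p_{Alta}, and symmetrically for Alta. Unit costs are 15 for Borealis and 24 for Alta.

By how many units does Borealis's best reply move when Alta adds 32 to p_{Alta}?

4

Borealis's profit: π = (p_{Borealis} − 15)(115 − 4p_{Borealis} + p_{Alta}).
∂π/∂p_{Borealis} = 175 − 8p_{Borealis} + p_{Alta} = 0 ⇒ p_{Borealis} = 21.875 + 0.125p_{Alta}.
The reaction-function slope is 0.125, so a 32-unit rise in p_{Alta} moves p_{Borealis} by 0.125 × 32 = 4. Borealis's best response rises — the actions are strategic complements.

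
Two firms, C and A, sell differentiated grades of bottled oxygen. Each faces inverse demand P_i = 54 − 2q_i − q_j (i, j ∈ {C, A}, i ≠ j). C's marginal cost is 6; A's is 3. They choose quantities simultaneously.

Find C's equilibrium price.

24.8

Firm C's profit: π = q_C(54 − 2q_C − q_A) − 6q_C.
∂π/∂q_C = 48 − 4q_C − q_A = 0 ⇒ q_C = 12 − 0.25q_A.
Similarly q_A = 12.75 − 0.25q_C.
Substituting the second reaction function into the first: q_C = 12 − 0.25(12.75 − 0.25q_C), which gives 0.9375q_C = 8.8125 ⇒ q_C = 9.4.
Then q_A = 12.75 − 0.25·9.4 = 10.4.
P_C = 54 − 2·9.4 − 10.4 = 24.8.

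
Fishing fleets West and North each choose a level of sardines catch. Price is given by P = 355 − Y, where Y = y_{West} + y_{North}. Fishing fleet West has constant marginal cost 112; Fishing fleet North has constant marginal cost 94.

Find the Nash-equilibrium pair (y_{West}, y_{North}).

75, 93

Fishing fleet West's profit: π = y_{West}(355 − (y_{West} + y_{North})) − 112y_{West}.
∂π/∂y_{West} = 243 − 2y_{West} − y_{North} = 0, so y_{West} = 121.5 − 0.5y_{North}.
By the same steps for North: y_{North} = 130.5 − 0.5y_{West}.
Substituting the second reaction function into the first: y_{West} = 121.5 − 0.5(130.5 − 0.5y_{West}), which gives 0.75y_{West} = 56.25 ⇒ y_{West} = 75.
Then y_{North} = 130.5 − 0.5·75 = 93.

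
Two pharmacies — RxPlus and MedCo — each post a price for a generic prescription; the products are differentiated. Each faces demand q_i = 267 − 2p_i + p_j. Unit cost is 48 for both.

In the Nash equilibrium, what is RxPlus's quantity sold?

RxPlus's profit: π = (p_{RxPlus} − 48)(267 − 2p_{RxPlus} + p_{MedCo}).
∂π/∂p_{RxPlus} = 363 − 4p_{RxPlus} + p_{MedCo} = 0 ⇒ p_{RxPlus} = 90.75 + 0.25p_{MedCo}.
The game is symmetric, so in equilibrium p_{MedCo} = p_{RxPlus}: the reaction function gives 0.75p_{RxPlus} = 90.75, hence p_{RxPlus} = 121.
q_{RxPlus} = 267 − 2·121 + 121 = 146.

146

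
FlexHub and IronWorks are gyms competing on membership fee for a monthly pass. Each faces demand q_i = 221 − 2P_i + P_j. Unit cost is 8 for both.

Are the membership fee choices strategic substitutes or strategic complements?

FlexHub's profit: π = (P_{FlexHub} − 8)(221 − 2P_{FlexHub} + P_{IronWorks}).
∂π/∂P_{FlexHub} = 237 − 4P_{FlexHub} + P_{IronWorks} = 0 ⇒ P_{FlexHub} = 59.25 + 0.25P_{IronWorks}.
The best-response slope dP_{FlexHub}/dP_{IronWorks} = 0.25 > 0: the reaction function is upward-sloping, so the choices are strategic complements.

strategic complements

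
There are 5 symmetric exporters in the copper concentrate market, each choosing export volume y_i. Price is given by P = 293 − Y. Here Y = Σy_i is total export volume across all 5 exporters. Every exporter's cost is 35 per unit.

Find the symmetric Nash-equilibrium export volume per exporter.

A representative exporter's profit is π_i = y_i(293 − Y) − 35y_i, with Y = y_i + Σ_{j≠i} y_j.
First-order condition: 258 − 2y_i − Σ_{j≠i} y_j = 0.
With identical exporters, set every y_j = y: then 258 − 2y − 4y = 0, i.e. y = 258/6 = 43.

43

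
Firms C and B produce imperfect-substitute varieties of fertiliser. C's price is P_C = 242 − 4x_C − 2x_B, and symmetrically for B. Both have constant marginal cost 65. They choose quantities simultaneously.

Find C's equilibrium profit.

Firm C's profit: π = x_C(242 − 4x_C − 2x_B) − 65x_C.
∂π/∂x_C = 177 − 8x_C − 2x_B = 0 ⇒ x_C = 22.125 − 0.25x_B.
The game is symmetric, so in equilibrium x_B = x_C: the reaction function gives 1.25x_C = 22.125, hence x_C = 17.7.
P_C = 242 − 4·17.7 − 2·17.7 = 135.8.
Profit = (135.8 − 65)·17.7 = 1253.16.

1253.16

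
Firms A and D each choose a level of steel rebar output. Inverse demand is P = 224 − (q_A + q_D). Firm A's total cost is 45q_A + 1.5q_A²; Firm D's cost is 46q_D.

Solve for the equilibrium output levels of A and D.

20, 79

Firm A's profit: π = q_A(224 − (q_A + q_D)) − 45q_A − 1.5q_A².
∂π/∂q_A = 179 − 5q_A − q_D = 0, so q_A = 35.8 − 0.2q_D.
For D: ∂π/∂q_D = 178 − 2q_D − q_A = 0 ⇒ q_D = 89 − 0.5q_A.
Plugging q_D into A's best response: q_A = 35.8 − 0.2(89 − 0.5q_A) ⇒ 0.9q_A = 18, so q_A = 20.
Then q_D = 89 − 0.5·20 = 79.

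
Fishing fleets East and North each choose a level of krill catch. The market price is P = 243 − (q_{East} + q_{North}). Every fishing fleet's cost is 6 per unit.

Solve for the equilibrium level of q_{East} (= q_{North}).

79

Fishing fleet East's profit: π = q_{East}(243 − (q_{East} + q_{North})) − 6q_{East}.
∂π/∂q_{East} = 237 − 2q_{East} − q_{North} = 0, so q_{East} = 118.5 − 0.5q_{North}.
By symmetry q_{North} = q_{East}; substituting into the reaction function, 1.5q_{East} = 118.5 and q_{East} = 79.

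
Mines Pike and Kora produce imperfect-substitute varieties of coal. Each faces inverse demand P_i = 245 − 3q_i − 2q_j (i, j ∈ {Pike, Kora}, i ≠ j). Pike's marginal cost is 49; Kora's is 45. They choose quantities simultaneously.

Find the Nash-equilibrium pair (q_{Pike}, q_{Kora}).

Mine Pike's profit: π = q_{Pike}(245 − 3q_{Pike} − 2q_{Kora}) − 49q_{Pike}.
∂π/∂q_{Pike} = 196 − 6q_{Pike} − 2q_{Kora} = 0 ⇒ q_{Pike} = 98/3 − (1/3)q_{Kora}.
Similarly q_{Kora} = 100/3 − (1/3)q_{Pike}.
Substituting the second reaction function into the first: q_{Pike} = 98/3 − (1/3)(100/3 − (1/3)q_{Pike}), which gives (8/9)q_{Pike} = 194/9 ⇒ q_{Pike} = 24.25.
Then q_{Kora} = 100/3 − (1/3)·24.25 = 25.25.

24.25, 25.25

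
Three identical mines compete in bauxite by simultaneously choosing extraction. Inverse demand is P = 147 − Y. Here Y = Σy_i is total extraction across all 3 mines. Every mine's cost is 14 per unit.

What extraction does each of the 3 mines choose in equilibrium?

33.25

A representative mine's profit is π_i = y_i(147 − Y) − 14y_i, with Y = y_i + Σ_{j≠i} y_j.
First-order condition: 133 − 2y_i − Σ_{j≠i} y_j = 0.
In a symmetric equilibrium every mine chooses the same y, so Σ_{j≠i} y_j = 2y. The condition becomes 133 − 4y = 0, giving y = 133/4 = 33.25.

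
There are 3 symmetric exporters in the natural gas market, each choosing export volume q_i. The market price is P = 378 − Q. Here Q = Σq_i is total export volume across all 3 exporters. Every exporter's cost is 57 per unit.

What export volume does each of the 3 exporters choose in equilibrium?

80.25

A representative exporter's profit is π_i = q_i(378 − Q) − 57q_i, with Q = q_i + Σ_{j≠i} q_j.
First-order condition: 321 − 2q_i − Σ_{j≠i} q_j = 0.
With identical exporters, set every q_j = q: then 321 − 2q − 2q = 0, i.e. q = 321/4 = 80.25.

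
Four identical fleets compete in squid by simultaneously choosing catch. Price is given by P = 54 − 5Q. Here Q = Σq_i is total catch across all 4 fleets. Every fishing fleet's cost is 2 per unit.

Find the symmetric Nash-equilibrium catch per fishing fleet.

2.08

A representative fishing fleet's profit is π_i = q_i(54 − 5Q) − 2q_i, with Q = q_i + Σ_{j≠i} q_j.
First-order condition: 52 − 10q_i − 5Σ_{j≠i} q_j = 0.
With identical fishing fleets, set every q_j = q: then 52 − 10q − 15q = 0, i.e. q = 52/25 = 2.08.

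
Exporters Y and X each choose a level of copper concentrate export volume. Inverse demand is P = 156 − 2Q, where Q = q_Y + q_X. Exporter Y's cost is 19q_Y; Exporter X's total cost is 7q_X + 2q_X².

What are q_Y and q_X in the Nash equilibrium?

28.5, 11.5

Exporter Y's profit: π = q_Y(156 − 2(q_Y + q_X)) − 19q_Y.
∂π/∂q_Y = 137 − 4q_Y − 2q_X = 0, so q_Y = 34.25 − 0.5q_X.
For X: ∂π/∂q_X = 149 − 8q_X − 2q_Y = 0 ⇒ q_X = 18.625 − 0.25q_Y.
Substituting the second reaction function into the first: q_Y = 34.25 − 0.5(18.625 − 0.25q_Y), which gives 0.875q_Y = 24.9375 ⇒ q_Y = 28.5.
Then q_X = 18.625 − 0.25·28.5 = 11.5.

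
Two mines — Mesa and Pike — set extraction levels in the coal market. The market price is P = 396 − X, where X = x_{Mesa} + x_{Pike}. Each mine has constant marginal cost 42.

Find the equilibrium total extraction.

236

Mine Mesa's profit: π = x_{Mesa}(396 − (x_{Mesa} + x_{Pike})) − 42x_{Mesa}.
∂π/∂x_{Mesa} = 354 − 2x_{Mesa} − x_{Pike} = 0, so x_{Mesa} = 177 − 0.5x_{Pike}.
The game is symmetric, so in equilibrium x_{Pike} = x_{Mesa}: the reaction function gives 1.5x_{Mesa} = 177, hence x_{Mesa} = 118.
Total extraction: 118 + 118 = 236.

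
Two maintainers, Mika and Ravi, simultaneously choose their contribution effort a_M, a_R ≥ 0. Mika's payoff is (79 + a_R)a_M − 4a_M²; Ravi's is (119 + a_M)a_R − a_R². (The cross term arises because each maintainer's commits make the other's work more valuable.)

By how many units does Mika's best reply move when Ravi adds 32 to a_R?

4

Expanding Mika's payoff: 79a_M + a_Ra_M − 4a_M².
∂π/∂a_M = 79 + a_R − 8a_M = 0, so a_M = 9.875 + 0.125a_R.
The reaction-function slope is 0.125, so a 32-unit rise in a_R moves a_M by 0.125 × 32 = 4. Mika's best response rises — the actions are strategic complements.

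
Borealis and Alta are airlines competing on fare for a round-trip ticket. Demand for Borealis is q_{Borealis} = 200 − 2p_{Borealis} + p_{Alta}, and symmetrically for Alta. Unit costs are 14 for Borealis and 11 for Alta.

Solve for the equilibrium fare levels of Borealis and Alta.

Borealis's profit: π = (p_{Borealis} − 14)(200 − 2p_{Borealis} + p_{Alta}).
∂π/∂p_{Borealis} = 228 − 4p_{Borealis} + p_{Alta} = 0 ⇒ p_{Borealis} = 57 + 0.25p_{Alta}.
Similarly p_{Alta} = 55.5 + 0.25p_{Borealis}.
Plugging p_{Alta} into Borealis's best response: p_{Borealis} = 57 + 0.25(55.5 + 0.25p_{Borealis}) ⇒ 0.9375p_{Borealis} = 70.875, so p_{Borealis} = 75.6.
Then p_{Alta} = 55.5 + 0.25·75.6 = 74.4.

75.6, 74.4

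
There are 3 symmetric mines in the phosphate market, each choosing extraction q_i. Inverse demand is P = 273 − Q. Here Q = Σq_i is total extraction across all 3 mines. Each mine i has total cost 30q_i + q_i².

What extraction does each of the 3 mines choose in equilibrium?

A representative mine's profit is π_i = q_i(273 − Q) − 30q_i − q_i², with Q = q_i + Σ_{j≠i} q_j.
First-order condition: 243 − 4q_i − Σ_{j≠i} q_j = 0.
With identical mines, set every q_j = q: then 243 − 4q − 2q = 0, i.e. q = 243/6 = 40.5.

40.5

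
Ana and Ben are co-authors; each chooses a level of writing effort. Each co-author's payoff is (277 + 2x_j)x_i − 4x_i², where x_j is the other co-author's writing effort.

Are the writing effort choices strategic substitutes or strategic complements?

Ana's payoff is (277 + 2x_B)x_A − 4x_A².
∂π/∂x_A = 277 + 2x_B − 8x_A = 0, so x_A = 34.625 + 0.25x_B.
The best-response slope dx_A/dx_B = 0.25 > 0: the reaction function is upward-sloping, so the choices are strategic complements.

strategic complements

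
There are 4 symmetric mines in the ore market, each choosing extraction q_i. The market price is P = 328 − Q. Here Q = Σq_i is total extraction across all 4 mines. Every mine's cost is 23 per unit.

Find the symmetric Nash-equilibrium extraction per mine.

61

A representative mine's profit is π_i = q_i(328 − Q) − 23q_i, with Q = q_i + Σ_{j≠i} q_j.
First-order condition: 305 − 2q_i − Σ_{j≠i} q_j = 0.
With identical mines, set every q_j = q: then 305 − 2q − 3q = 0, i.e. q = 305/5 = 61.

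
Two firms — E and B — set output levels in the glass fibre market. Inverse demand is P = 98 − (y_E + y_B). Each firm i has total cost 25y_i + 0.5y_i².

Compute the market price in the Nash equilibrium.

Firm E's profit: π = y_E(98 − (y_E + y_B)) − 25y_E − 0.5y_E².
∂π/∂y_E = 73 − 3y_E − y_B = 0, so y_E = 73/3 − (1/3)y_B.
Setting y_E = y_B in the reaction function: y_E = 73/3 − (1/3)y_E, so y_E = (73/3) / (4/3) = 18.25.
Equilibrium price: P = 98 − 36.5 = 61.5.

61.5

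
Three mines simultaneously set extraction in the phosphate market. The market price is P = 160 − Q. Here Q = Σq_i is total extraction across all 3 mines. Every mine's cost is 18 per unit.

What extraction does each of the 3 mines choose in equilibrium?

A representative mine's profit is π_i = q_i(160 − Q) − 18q_i, with Q = q_i + Σ_{j≠i} q_j.
First-order condition: 142 − 2q_i − Σ_{j≠i} q_j = 0.
In a symmetric equilibrium every mine chooses the same q, so Σ_{j≠i} q_j = 2q. The condition becomes 142 − 4q = 0, giving q = 142/4 = 35.5.

35.5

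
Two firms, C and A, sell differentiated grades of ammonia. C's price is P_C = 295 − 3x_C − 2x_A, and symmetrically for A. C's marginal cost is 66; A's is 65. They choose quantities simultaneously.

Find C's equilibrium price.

Firm C's profit: π = x_C(295 − 3x_C − 2x_A) − 66x_C.
∂π/∂x_C = 229 − 6x_C − 2x_A = 0 ⇒ x_C = 229/6 − (1/3)x_A.
Similarly x_A = 115/3 − (1/3)x_C.
Plugging x_A into C's best response: x_C = 229/6 − (1/3)(115/3 − (1/3)x_C) ⇒ (8/9)x_C = 457/18, so x_C = 28.5625.
Then x_A = 115/3 − (1/3)·28.5625 = 28.8125.
P_C = 295 − 3·28.5625 − 2·28.8125 = 151.6875.

151.6875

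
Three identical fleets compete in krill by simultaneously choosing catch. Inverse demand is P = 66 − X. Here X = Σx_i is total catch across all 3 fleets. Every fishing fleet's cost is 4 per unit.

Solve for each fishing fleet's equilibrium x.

15.5

A representative fishing fleet's profit is π_i = x_i(66 − X) − 4x_i, with X = x_i + Σ_{j≠i} x_j.
First-order condition: 62 − 2x_i − Σ_{j≠i} x_j = 0.
With identical fishing fleets, set every x_j = x: then 62 − 2x − 2x = 0, i.e. x = 62/4 = 15.5.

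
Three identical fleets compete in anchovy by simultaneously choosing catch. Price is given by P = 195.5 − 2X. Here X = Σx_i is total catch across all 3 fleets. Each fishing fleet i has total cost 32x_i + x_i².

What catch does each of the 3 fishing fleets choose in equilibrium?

A representative fishing fleet's profit is π_i = x_i(195.5 − 2X) − 32x_i − x_i², with X = x_i + Σ_{j≠i} x_j.
First-order condition: 163.5 − 6x_i − 2Σ_{j≠i} x_j = 0.
With identical fishing fleets, set every x_j = x: then 163.5 − 6x − 4x = 0, i.e. x = 163.5/10 = 16.35.

16.35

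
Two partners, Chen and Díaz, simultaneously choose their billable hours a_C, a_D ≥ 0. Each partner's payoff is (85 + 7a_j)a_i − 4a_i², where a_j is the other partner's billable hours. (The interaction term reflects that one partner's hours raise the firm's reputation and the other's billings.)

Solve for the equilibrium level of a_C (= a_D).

85

Chen's payoff is (85 + 7a_D)a_C − 4a_C².
∂π/∂a_C = 85 + 7a_D − 8a_C = 0, so a_C = 10.625 + 0.875a_D.
By symmetry a_D = a_C; substituting into the reaction function, 0.125a_C = 10.625 and a_C = 85.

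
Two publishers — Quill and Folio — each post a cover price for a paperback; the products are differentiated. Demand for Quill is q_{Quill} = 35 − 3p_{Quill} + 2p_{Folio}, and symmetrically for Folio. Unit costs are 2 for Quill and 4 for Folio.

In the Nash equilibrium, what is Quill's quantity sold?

Quill's profit: π = (p_{Quill} − 2)(35 − 3p_{Quill} + 2p_{Folio}).
∂π/∂p_{Quill} = 41 − 6p_{Quill} + 2p_{Folio} = 0 ⇒ p_{Quill} = 41/6 + (1/3)p_{Folio}.
Similarly p_{Folio} = 47/6 + (1/3)p_{Quill}.
Solving the two reaction functions simultaneously: (1 − (1/3)(1/3))p_{Quill} = 41/6 + (1/3)·(47/6), so (8/9)p_{Quill} = 85/9 and p_{Quill} = 10.625.
Then p_{Folio} = 47/6 + (1/3)·10.625 = 11.375.
q_{Quill} = 35 − 3·10.625 + 2·11.375 = 25.875.

25.875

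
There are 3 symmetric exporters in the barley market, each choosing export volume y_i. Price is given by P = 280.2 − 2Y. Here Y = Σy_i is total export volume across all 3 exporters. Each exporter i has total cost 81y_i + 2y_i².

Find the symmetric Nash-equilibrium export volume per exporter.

16.6

A representative exporter's profit is π_i = y_i(280.2 − 2Y) − 81y_i − 2y_i², with Y = y_i + Σ_{j≠i} y_j.
First-order condition: 199.2 − 8y_i − 2Σ_{j≠i} y_j = 0.
With identical exporters, set every y_j = y: then 199.2 − 8y − 4y = 0, i.e. y = 199.2/12 = 16.6.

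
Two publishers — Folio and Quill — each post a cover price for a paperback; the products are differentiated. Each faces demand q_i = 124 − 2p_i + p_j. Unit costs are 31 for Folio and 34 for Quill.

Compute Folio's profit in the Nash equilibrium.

Folio's profit: π = (p_{Folio} − 31)(124 − 2p_{Folio} + p_{Quill}).
∂π/∂p_{Folio} = 186 − 4p_{Folio} + p_{Quill} = 0 ⇒ p_{Folio} = 46.5 + 0.25p_{Quill}.
Similarly p_{Quill} = 48 + 0.25p_{Folio}.
Plugging p_{Quill} into Folio's best response: p_{Folio} = 46.5 + 0.25(48 + 0.25p_{Folio}) ⇒ 0.9375p_{Folio} = 58.5, so p_{Folio} = 62.4.
Then p_{Quill} = 48 + 0.25·62.4 = 63.6.
q_{Folio} = 124 − 2·62.4 + 63.6 = 62.8.
Profit = (62.4 − 31)·62.8 = 1971.92.

1971.92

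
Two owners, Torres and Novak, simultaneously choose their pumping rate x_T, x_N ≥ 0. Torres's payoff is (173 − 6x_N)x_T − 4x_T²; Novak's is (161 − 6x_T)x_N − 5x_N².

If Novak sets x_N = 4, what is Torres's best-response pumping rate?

Expanding Torres's payoff: 173x_T − 6x_Nx_T − 4x_T².
∂π/∂x_T = 173 − 6x_N − 8x_T = 0, so x_T = 21.625 − 0.75x_N.
At x_N = 4: x_T = 21.625 − 0.75·4 = 18.625.

18.625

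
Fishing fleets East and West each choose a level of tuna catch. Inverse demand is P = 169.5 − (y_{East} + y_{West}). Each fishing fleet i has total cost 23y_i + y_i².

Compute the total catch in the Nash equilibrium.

Fishing fleet East's profit: π = y_{East}(169.5 − (y_{East} + y_{West})) − 23y_{East} − y_{East}².
∂π/∂y_{East} = 146.5 − 4y_{East} − y_{West} = 0, so y_{East} = 36.625 − 0.25y_{West}.
By symmetry y_{West} = y_{East}; substituting into the reaction function, 1.25y_{East} = 36.625 and y_{East} = 29.3.
Total catch: 29.3 + 29.3 = 58.6.

58.6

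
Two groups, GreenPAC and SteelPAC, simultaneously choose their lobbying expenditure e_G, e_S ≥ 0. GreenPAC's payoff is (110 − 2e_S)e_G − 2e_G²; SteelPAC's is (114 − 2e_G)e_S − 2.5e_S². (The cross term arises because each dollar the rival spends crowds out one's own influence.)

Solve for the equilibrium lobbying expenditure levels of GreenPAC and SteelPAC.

20.125, 14.75

Expanding GreenPAC's payoff: 110e_G − 2e_Se_G − 2e_G².
∂π/∂e_G = 110 − 2e_S − 4e_G = 0, so e_G = 27.5 − 0.5e_S.
Likewise for SteelPAC: e_S = 22.8 − 0.4e_G.
Plugging e_S into GreenPAC's best response: e_G = 27.5 − 0.5(22.8 − 0.4e_G) ⇒ 0.8e_G = 16.1, so e_G = 20.125.
Then e_S = 22.8 − 0.4·20.125 = 14.75.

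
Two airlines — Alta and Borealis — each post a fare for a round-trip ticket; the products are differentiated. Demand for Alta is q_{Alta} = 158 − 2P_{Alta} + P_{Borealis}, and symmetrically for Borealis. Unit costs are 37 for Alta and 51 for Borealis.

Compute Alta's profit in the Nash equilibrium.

3561.68

Alta's profit: π = (P_{Alta} − 37)(158 − 2P_{Alta} + P_{Borealis}).
∂π/∂P_{Alta} = 232 − 4P_{Alta} + P_{Borealis} = 0 ⇒ P_{Alta} = 58 + 0.25P_{Borealis}.
Similarly P_{Borealis} = 65 + 0.25P_{Alta}.
Solving the two reaction functions simultaneously: (1 − (0.25)(0.25))P_{Alta} = 58 + 0.25·65, so 0.9375P_{Alta} = 74.25 and P_{Alta} = 79.2.
Then P_{Borealis} = 65 + 0.25·79.2 = 84.8.
q_{Alta} = 158 − 2·79.2 + 84.8 = 84.4.
Profit = (79.2 − 37)·84.4 = 3561.68.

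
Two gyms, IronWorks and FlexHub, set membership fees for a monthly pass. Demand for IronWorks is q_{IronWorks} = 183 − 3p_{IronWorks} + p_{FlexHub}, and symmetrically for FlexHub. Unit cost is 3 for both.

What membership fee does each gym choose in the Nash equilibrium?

38.4

IronWorks's profit: π = (p_{IronWorks} − 3)(183 − 3p_{IronWorks} + p_{FlexHub}).
∂π/∂p_{IronWorks} = 192 − 6p_{IronWorks} + p_{FlexHub} = 0 ⇒ p_{IronWorks} = 32 + (1/6)p_{FlexHub}.
By symmetry p_{FlexHub} = p_{IronWorks}; substituting into the reaction function, (5/6)p_{IronWorks} = 32 and p_{IronWorks} = 38.4.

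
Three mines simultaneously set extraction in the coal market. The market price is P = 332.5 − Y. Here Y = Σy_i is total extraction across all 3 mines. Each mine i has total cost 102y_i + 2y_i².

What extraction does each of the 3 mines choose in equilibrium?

A representative mine's profit is π_i = y_i(332.5 − Y) − 102y_i − 2y_i², with Y = y_i + Σ_{j≠i} y_j.
First-order condition: 230.5 − 6y_i − Σ_{j≠i} y_j = 0.
Imposing symmetry (y_j = y for all j) turns Σ_{j≠i} y_j into 2y, so 230.5 = 8y and y = 28.8125.

28.8125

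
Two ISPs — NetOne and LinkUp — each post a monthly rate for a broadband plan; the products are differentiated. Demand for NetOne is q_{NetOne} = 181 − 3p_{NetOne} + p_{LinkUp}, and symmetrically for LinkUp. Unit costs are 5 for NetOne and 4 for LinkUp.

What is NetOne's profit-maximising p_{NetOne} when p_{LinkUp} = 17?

NetOne's profit: π = (p_{NetOne} − 5)(181 − 3p_{NetOne} + p_{LinkUp}).
∂π/∂p_{NetOne} = 196 − 6p_{NetOne} + p_{LinkUp} = 0 ⇒ p_{NetOne} = 98/3 + (1/6)p_{LinkUp}.
At p_{LinkUp} = 17: p_{NetOne} = 98/3 + (1/6)·17 = 35.5.

35.5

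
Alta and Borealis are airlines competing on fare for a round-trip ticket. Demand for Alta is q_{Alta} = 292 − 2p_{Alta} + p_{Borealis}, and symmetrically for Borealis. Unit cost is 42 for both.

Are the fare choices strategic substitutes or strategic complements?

strategic complements

Alta's profit: π = (p_{Alta} − 42)(292 − 2p_{Alta} + p_{Borealis}).
∂π/∂p_{Alta} = 376 − 4p_{Alta} + p_{Borealis} = 0 ⇒ p_{Alta} = 94 + 0.25p_{Borealis}.
The best-response slope dp_{Alta}/dp_{Borealis} = 0.25 > 0: the reaction function is upward-sloping, so the choices are strategic complements.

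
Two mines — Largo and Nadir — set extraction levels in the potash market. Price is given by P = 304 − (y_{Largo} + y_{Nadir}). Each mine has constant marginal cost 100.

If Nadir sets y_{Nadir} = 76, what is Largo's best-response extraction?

64

Mine Largo's profit: π = y_{Largo}(304 − (y_{Largo} + y_{Nadir})) − 100y_{Largo}.
∂π/∂y_{Largo} = 204 − 2y_{Largo} − y_{Nadir} = 0, so y_{Largo} = 102 − 0.5y_{Nadir}.
At y_{Nadir} = 76: y_{Largo} = 102 − 0.5·76 = 64.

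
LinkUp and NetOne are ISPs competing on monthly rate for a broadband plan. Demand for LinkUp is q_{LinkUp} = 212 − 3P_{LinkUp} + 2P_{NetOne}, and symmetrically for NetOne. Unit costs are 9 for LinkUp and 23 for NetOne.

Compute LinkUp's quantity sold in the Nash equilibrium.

LinkUp's profit: π = (P_{LinkUp} − 9)(212 − 3P_{LinkUp} + 2P_{NetOne}).
∂π/∂P_{LinkUp} = 239 − 6P_{LinkUp} + 2P_{NetOne} = 0 ⇒ P_{LinkUp} = 239/6 + (1/3)P_{NetOne}.
Similarly P_{NetOne} = 281/6 + (1/3)P_{LinkUp}.
Plugging P_{NetOne} into LinkUp's best response: P_{LinkUp} = 239/6 + (1/3)(281/6 + (1/3)P_{LinkUp}) ⇒ (8/9)P_{LinkUp} = 499/9, so P_{LinkUp} = 62.375.
Then P_{NetOne} = 281/6 + (1/3)·62.375 = 67.625.
q_{LinkUp} = 212 − 3·62.375 + 2·67.625 = 160.125.

160.125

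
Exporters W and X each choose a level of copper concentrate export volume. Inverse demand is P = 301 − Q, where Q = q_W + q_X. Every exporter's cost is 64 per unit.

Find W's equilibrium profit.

Exporter W's profit: π = q_W(301 − (q_W + q_X)) − 64q_W.
∂π/∂q_W = 237 − 2q_W − q_X = 0, so q_W = 118.5 − 0.5q_X.
The game is symmetric, so in equilibrium q_X = q_W: the reaction function gives 1.5q_W = 118.5, hence q_W = 79.
Price P = 301 − 158 = 143.
W's profit: (143 − 64)·79 = 6241.

6241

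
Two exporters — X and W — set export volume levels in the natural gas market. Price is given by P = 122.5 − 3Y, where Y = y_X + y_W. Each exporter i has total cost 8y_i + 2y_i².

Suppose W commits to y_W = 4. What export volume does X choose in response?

10.25

Exporter X's profit: π = y_X(122.5 − 3(y_X + y_W)) − 8y_X − 2y_X².
∂π/∂y_X = 114.5 − 10y_X − 3y_W = 0, so y_X = 11.45 − 0.3y_W.
At y_W = 4: y_X = 11.45 − 0.3·4 = 10.25.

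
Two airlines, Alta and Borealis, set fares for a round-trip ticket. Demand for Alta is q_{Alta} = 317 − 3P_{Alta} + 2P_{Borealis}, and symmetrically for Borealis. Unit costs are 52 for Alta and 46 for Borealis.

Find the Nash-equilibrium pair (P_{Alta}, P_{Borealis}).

Alta's profit: π = (P_{Alta} − 52)(317 − 3P_{Alta} + 2P_{Borealis}).
∂π/∂P_{Alta} = 473 − 6P_{Alta} + 2P_{Borealis} = 0 ⇒ P_{Alta} = 473/6 + (1/3)P_{Borealis}.
Similarly P_{Borealis} = 455/6 + (1/3)P_{Alta}.
Solving the two reaction functions simultaneously: (1 − (1/3)(1/3))P_{Alta} = 473/6 + (1/3)·(455/6), so (8/9)P_{Alta} = 937/9 and P_{Alta} = 117.125.
Then P_{Borealis} = 455/6 + (1/3)·117.125 = 114.875.

117.125, 114.875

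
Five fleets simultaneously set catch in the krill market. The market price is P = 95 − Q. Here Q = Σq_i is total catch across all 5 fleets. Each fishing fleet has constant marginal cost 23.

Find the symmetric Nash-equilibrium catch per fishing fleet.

A representative fishing fleet's profit is π_i = q_i(95 − Q) − 23q_i, with Q = q_i + Σ_{j≠i} q_j.
First-order condition: 72 − 2q_i − Σ_{j≠i} q_j = 0.
With identical fishing fleets, set every q_j = q: then 72 − 2q − 4q = 0, i.e. q = 72/6 = 12.

12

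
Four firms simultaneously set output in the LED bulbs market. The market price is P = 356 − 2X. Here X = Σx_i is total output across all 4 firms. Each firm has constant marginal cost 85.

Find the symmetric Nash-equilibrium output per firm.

27.1

A representative firm's profit is π_i = x_i(356 − 2X) − 85x_i, with X = x_i + Σ_{j≠i} x_j.
First-order condition: 271 − 4x_i − 2Σ_{j≠i} x_j = 0.
Imposing symmetry (x_j = x for all j) turns Σ_{j≠i} x_j into 3x, so 271 = 10x and x = 27.1.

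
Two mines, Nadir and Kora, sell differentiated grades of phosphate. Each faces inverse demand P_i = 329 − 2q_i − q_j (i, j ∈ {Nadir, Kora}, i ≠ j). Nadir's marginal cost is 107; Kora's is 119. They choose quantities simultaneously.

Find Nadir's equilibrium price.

Mine Nadir's profit: π = q_{Nadir}(329 − 2q_{Nadir} − q_{Kora}) − 107q_{Nadir}.
∂π/∂q_{Nadir} = 222 − 4q_{Nadir} − q_{Kora} = 0 ⇒ q_{Nadir} = 55.5 − 0.25q_{Kora}.
Similarly q_{Kora} = 52.5 − 0.25q_{Nadir}.
Solving the two reaction functions simultaneously: (1 − (−0.25)(−0.25))q_{Nadir} = 55.5 − 0.25·52.5, so 0.9375q_{Nadir} = 42.375 and q_{Nadir} = 45.2.
Then q_{Kora} = 52.5 − 0.25·45.2 = 41.2.
P_{Nadir} = 329 − 2·45.2 − 41.2 = 197.4.

197.4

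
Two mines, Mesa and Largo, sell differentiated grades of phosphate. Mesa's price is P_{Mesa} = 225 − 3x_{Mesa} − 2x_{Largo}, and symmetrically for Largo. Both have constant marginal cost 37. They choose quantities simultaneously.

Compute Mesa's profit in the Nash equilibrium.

Mine Mesa's profit: π = x_{Mesa}(225 − 3x_{Mesa} − 2x_{Largo}) − 37x_{Mesa}.
∂π/∂x_{Mesa} = 188 − 6x_{Mesa} − 2x_{Largo} = 0 ⇒ x_{Mesa} = 94/3 − (1/3)x_{Largo}.
By symmetry x_{Largo} = x_{Mesa}; substituting into the reaction function, (4/3)x_{Mesa} = 94/3 and x_{Mesa} = 23.5.
P_{Mesa} = 225 − 3·23.5 − 2·23.5 = 107.5.
Profit = (107.5 − 37)·23.5 = 1656.75.

1656.75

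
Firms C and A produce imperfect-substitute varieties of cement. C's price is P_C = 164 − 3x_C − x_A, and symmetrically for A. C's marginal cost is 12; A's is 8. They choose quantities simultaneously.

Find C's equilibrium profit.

Firm C's profit: π = x_C(164 − 3x_C − x_A) − 12x_C.
∂π/∂x_C = 152 − 6x_C − x_A = 0 ⇒ x_C = 76/3 − (1/6)x_A.
Similarly x_A = 26 − (1/6)x_C.
Solving the two reaction functions simultaneously: (1 − (−1/6)(−1/6))x_C = 76/3 − (1/6)·26, so (35/36)x_C = 21 and x_C = 21.6.
Then x_A = 26 − (1/6)·21.6 = 22.4.
P_C = 164 − 3·21.6 − 22.4 = 76.8.
Profit = (76.8 − 12)·21.6 = 1399.68.

1399.68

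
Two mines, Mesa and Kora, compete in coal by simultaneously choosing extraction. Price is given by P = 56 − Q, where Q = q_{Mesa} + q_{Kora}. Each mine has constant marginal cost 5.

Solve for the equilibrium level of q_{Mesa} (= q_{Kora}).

Mine Mesa's profit: π = q_{Mesa}(56 − (q_{Mesa} + q_{Kora})) − 5q_{Mesa}.
∂π/∂q_{Mesa} = 51 − 2q_{Mesa} − q_{Kora} = 0, so q_{Mesa} = 25.5 − 0.5q_{Kora}.
Setting q_{Mesa} = q_{Kora} in the reaction function: q_{Mesa} = 25.5 − 0.5q_{Mesa}, so q_{Mesa} = 25.5 / 1.5 = 17.

17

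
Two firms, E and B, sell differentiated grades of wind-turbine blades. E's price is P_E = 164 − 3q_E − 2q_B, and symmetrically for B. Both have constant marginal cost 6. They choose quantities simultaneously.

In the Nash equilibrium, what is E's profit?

Firm E's profit: π = q_E(164 − 3q_E − 2q_B) − 6q_E.
∂π/∂q_E = 158 − 6q_E − 2q_B = 0 ⇒ q_E = 79/3 − (1/3)q_B.
By symmetry q_B = q_E; substituting into the reaction function, (4/3)q_E = 79/3 and q_E = 19.75.
P_E = 164 − 3·19.75 − 2·19.75 = 65.25.
Profit = (65.25 − 6)·19.75 = 1170.1875.

1170.1875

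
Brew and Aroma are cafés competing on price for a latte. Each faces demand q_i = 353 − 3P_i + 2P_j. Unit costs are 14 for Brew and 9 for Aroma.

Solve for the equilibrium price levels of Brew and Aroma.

Brew's profit: π = (P_{Brew} − 14)(353 − 3P_{Brew} + 2P_{Aroma}).
∂π/∂P_{Brew} = 395 − 6P_{Brew} + 2P_{Aroma} = 0 ⇒ P_{Brew} = 395/6 + (1/3)P_{Aroma}.
Similarly P_{Aroma} = 190/3 + (1/3)P_{Brew}.
Substituting the second reaction function into the first: P_{Brew} = 395/6 + (1/3)(190/3 + (1/3)P_{Brew}), which gives (8/9)P_{Brew} = 1565/18 ⇒ P_{Brew} = 97.8125.
Then P_{Aroma} = 190/3 + (1/3)·97.8125 = 95.9375.

97.8125, 95.9375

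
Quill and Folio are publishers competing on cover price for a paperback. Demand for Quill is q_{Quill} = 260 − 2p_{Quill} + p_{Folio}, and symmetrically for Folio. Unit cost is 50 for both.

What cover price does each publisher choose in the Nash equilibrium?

Quill's profit: π = (p_{Quill} − 50)(260 − 2p_{Quill} + p_{Folio}).
∂π/∂p_{Quill} = 360 − 4p_{Quill} + p_{Folio} = 0 ⇒ p_{Quill} = 90 + 0.25p_{Folio}.
By symmetry p_{Folio} = p_{Quill}; substituting into the reaction function, 0.75p_{Quill} = 90 and p_{Quill} = 120.

120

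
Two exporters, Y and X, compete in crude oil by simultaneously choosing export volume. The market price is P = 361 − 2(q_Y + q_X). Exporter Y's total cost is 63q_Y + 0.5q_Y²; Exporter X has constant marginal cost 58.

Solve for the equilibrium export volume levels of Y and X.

36.625, 57.4375

Exporter Y's profit: π = q_Y(361 − 2(q_Y + q_X)) − 63q_Y − 0.5q_Y².
∂π/∂q_Y = 298 − 5q_Y − 2q_X = 0, so q_Y = 59.6 − 0.4q_X.
For X: ∂π/∂q_X = 303 − 4q_X − 2q_Y = 0 ⇒ q_X = 75.75 − 0.5q_Y.
Plugging q_X into Y's best response: q_Y = 59.6 − 0.4(75.75 − 0.5q_Y) ⇒ 0.8q_Y = 29.3, so q_Y = 36.625.
Then q_X = 75.75 − 0.5·36.625 = 57.4375.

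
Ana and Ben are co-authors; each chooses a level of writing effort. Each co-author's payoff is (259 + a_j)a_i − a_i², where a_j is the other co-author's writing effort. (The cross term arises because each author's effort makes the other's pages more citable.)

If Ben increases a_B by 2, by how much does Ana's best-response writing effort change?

1

Ana's payoff is (259 + a_B)a_A − a_A².
∂π/∂a_A = 259 + a_B − 2a_A = 0, so a_A = 129.5 + 0.5a_B.
The reaction-function slope is 0.5, so a 2-unit rise in a_B moves a_A by 0.5 × 2 = 1. Ana's best response rises — the actions are strategic complements.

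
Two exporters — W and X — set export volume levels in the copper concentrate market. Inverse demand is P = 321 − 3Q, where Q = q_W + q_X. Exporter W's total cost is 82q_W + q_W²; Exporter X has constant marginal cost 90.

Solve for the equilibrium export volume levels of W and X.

19, 29

Exporter W's profit: π = q_W(321 − 3(q_W + q_X)) − 82q_W − q_W².
∂π/∂q_W = 239 − 8q_W − 3q_X = 0, so q_W = 29.875 − 0.375q_X.
For X: ∂π/∂q_X = 231 − 6q_X − 3q_W = 0 ⇒ q_X = 38.5 − 0.5q_W.
Plugging q_X into W's best response: q_W = 29.875 − 0.375(38.5 − 0.5q_W) ⇒ 0.8125q_W = 15.4375, so q_W = 19.
Then q_X = 38.5 − 0.5·19 = 29.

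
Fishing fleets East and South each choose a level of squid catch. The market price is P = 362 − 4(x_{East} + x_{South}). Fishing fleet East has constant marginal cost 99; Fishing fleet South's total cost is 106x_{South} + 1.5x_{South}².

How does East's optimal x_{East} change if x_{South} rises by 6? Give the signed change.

Fishing fleet East's profit: π = x_{East}(362 − 4(x_{East} + x_{South})) − 99x_{East}.
∂π/∂x_{East} = 263 − 8x_{East} − 4x_{South} = 0, so x_{East} = 32.875 − 0.5x_{South}.
The reaction-function slope is −0.5, so a 6-unit rise in x_{South} moves x_{East} by −0.5 × 6 = −3. East's best response falls — the actions are strategic substitutes.

-3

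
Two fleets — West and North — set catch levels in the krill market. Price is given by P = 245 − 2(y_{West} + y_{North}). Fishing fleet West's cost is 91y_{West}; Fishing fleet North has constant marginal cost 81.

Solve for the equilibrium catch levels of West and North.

Fishing fleet West's profit: π = y_{West}(245 − 2(y_{West} + y_{North})) − 91y_{West}.
∂π/∂y_{West} = 154 − 4y_{West} − 2y_{North} = 0, so y_{West} = 38.5 − 0.5y_{North}.
By the same steps for North: y_{North} = 41 − 0.5y_{West}.
Solving the two reaction functions simultaneously: (1 − (−0.5)(−0.5))y_{West} = 38.5 − 0.5·41, so 0.75y_{West} = 18 and y_{West} = 24.
Then y_{North} = 41 − 0.5·24 = 29.

24, 29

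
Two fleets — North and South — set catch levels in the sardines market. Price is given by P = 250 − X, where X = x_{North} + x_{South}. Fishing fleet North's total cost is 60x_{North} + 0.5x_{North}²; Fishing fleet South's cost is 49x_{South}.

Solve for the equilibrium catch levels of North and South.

Fishing fleet North's profit: π = x_{North}(250 − (x_{North} + x_{South})) − 60x_{North} − 0.5x_{North}².
∂π/∂x_{North} = 190 − 3x_{North} − x_{South} = 0, so x_{North} = 190/3 − (1/3)x_{South}.
For South: ∂π/∂x_{South} = 201 − 2x_{South} − x_{North} = 0 ⇒ x_{South} = 100.5 − 0.5x_{North}.
Plugging x_{South} into North's best response: x_{North} = 190/3 − (1/3)(100.5 − 0.5x_{North}) ⇒ (5/6)x_{North} = 179/6, so x_{North} = 35.8.
Then x_{South} = 100.5 − 0.5·35.8 = 82.6.

35.8, 82.6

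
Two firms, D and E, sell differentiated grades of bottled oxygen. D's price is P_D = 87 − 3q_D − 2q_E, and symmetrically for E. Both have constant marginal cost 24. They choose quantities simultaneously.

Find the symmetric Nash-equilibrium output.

7.875

Firm D's profit: π = q_D(87 − 3q_D − 2q_E) − 24q_D.
∂π/∂q_D = 63 − 6q_D − 2q_E = 0 ⇒ q_D = 10.5 − (1/3)q_E.
The game is symmetric, so in equilibrium q_E = q_D: the reaction function gives (4/3)q_D = 10.5, hence q_D = 7.875.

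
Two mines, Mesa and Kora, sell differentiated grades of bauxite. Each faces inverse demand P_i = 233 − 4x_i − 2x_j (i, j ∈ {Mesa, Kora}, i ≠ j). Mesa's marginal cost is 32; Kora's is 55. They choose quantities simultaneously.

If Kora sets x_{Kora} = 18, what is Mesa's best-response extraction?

20.625

Mine Mesa's profit: π = x_{Mesa}(233 − 4x_{Mesa} − 2x_{Kora}) − 32x_{Mesa}.
∂π/∂x_{Mesa} = 201 − 8x_{Mesa} − 2x_{Kora} = 0 ⇒ x_{Mesa} = 25.125 − 0.25x_{Kora}.
At x_{Kora} = 18: x_{Mesa} = 25.125 − 0.25·18 = 20.625.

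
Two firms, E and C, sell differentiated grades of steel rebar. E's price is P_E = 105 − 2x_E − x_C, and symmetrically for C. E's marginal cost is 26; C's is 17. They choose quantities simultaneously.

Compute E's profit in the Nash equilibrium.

462.08

Firm E's profit: π = x_E(105 − 2x_E − x_C) − 26x_E.
∂π/∂x_E = 79 − 4x_E − x_C = 0 ⇒ x_E = 19.75 − 0.25x_C.
Similarly x_C = 22 − 0.25x_E.
Plugging x_C into E's best response: x_E = 19.75 − 0.25(22 − 0.25x_E) ⇒ 0.9375x_E = 14.25, so x_E = 15.2.
Then x_C = 22 − 0.25·15.2 = 18.2.
P_E = 105 − 2·15.2 − 18.2 = 56.4.
Profit = (56.4 − 26)·15.2 = 462.08.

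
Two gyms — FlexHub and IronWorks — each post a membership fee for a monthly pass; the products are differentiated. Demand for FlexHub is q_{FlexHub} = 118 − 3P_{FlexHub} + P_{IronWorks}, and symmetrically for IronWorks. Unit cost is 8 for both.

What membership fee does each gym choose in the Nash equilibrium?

FlexHub's profit: π = (P_{FlexHub} − 8)(118 − 3P_{FlexHub} + P_{IronWorks}).
∂π/∂P_{FlexHub} = 142 − 6P_{FlexHub} + P_{IronWorks} = 0 ⇒ P_{FlexHub} = 71/3 + (1/6)P_{IronWorks}.
The game is symmetric, so in equilibrium P_{IronWorks} = P_{FlexHub}: the reaction function gives (5/6)P_{FlexHub} = 71/3, hence P_{FlexHub} = 28.4.

28.4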